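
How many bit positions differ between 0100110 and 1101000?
XOR = 1001110, count of 1s = 4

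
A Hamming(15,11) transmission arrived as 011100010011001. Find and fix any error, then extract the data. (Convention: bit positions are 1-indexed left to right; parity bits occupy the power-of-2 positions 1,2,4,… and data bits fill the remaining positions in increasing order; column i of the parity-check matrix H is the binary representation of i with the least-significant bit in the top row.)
Syndrome s = H · r^T (mod 2), r = 011100010011001:
  s[0] = (101010101010101)·(011100010011001) mod 2 = 0+0+1+0+0+0+0+0+0+0+1+0+0+0+1 mod 2 = 1
  s[1] = (011001100110011)·(011100010011001) mod 2 = 0+1+1+0+0+0+0+0+0+0+1+0+0+0+1 mod 2 = 0
  s[2] = (000111100001111)·(011100010011001) mod 2 = 0+0+0+1+0+0+0+0+0+0+0+1+0+0+1 mod 2 = 1
  s[3] = (000000011111111)·(011100010011001) mod 2 = 0+0+0+0+0+0+0+1+0+0+1+1+0+0+1 mod 2 = 0
Syndrome = 1010
Column 5 of H equals this syndrome → error at bit 5 (1-indexed).
Flip bit 5: 011100010011001 → 011110010011001
Extract data bits at positions {3,5,6,7,9,10,11,12,13,14,15}: 11000011001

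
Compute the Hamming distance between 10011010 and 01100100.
XOR = 11111110, count of 1s = 7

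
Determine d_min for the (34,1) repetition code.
d_min = 34 (the only two codewords are 0…0 and 1…1, differing in all 34 positions).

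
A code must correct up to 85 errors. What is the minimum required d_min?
Correcting t errors requires d_min ≥ 2t + 1 = 2·85 + 1 = 171.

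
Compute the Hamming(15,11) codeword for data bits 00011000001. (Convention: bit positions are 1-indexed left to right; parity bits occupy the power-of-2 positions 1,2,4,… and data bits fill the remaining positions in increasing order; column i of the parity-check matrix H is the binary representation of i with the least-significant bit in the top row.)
Codeword c = d · G (mod 2), d = 00011000001:
  c[0] = d·G[:,0] = (00011000001)·(11011010101) mod 2 = 0+0+0+1+1+0+0+0+0+0+1 mod 2 = 1
  c[1] = d·G[:,1] = (00011000001)·(10110110011) mod 2 = 0+0+0+1+0+0+0+0+0+0+1 mod 2 = 0
  c[2] = d·G[:,2] = (00011000001)·(10000000000) mod 2 = 0+0+0+0+0+0+0+0+0+0+0 mod 2 = 0
  c[3] = d·G[:,3] = (00011000001)·(01110001111) mod 2 = 0+0+0+1+0+0+0+0+0+0+1 mod 2 = 0
  c[4] = d·G[:,4] = (00011000001)·(01000000000) mod 2 = 0+0+0+0+0+0+0+0+0+0+0 mod 2 = 0
  c[5] = d·G[:,5] = (00011000001)·(00100000000) mod 2 = 0+0+0+0+0+0+0+0+0+0+0 mod 2 = 0
  c[6] = d·G[:,6] = (00011000001)·(00010000000) mod 2 = 0+0+0+1+0+0+0+0+0+0+0 mod 2 = 1
  c[7] = d·G[:,7] = (00011000001)·(00001111111) mod 2 = 0+0+0+0+1+0+0+0+0+0+1 mod 2 = 0
  c[8] = d·G[:,8] = (00011000001)·(00001000000) mod 2 = 0+0+0+0+1+0+0+0+0+0+0 mod 2 = 1
  c[9] = d·G[:,9] = (00011000001)·(00000100000) mod 2 = 0+0+0+0+0+0+0+0+0+0+0 mod 2 = 0
  c[10] = d·G[:,10] = (00011000001)·(00000010000) mod 2 = 0+0+0+0+0+0+0+0+0+0+0 mod 2 = 0
  c[11] = d·G[:,11] = (00011000001)·(00000001000) mod 2 = 0+0+0+0+0+0+0+0+0+0+0 mod 2 = 0
  c[12] = d·G[:,12] = (00011000001)·(00000000100) mod 2 = 0+0+0+0+0+0+0+0+0+0+0 mod 2 = 0
  c[13] = d·G[:,13] = (00011000001)·(00000000010) mod 2 = 0+0+0+0+0+0+0+0+0+0+0 mod 2 = 0
  c[14] = d·G[:,14] = (00011000001)·(00000000001) mod 2 = 0+0+0+0+0+0+0+0+0+0+1 mod 2 = 1
Codeword = 100000101000001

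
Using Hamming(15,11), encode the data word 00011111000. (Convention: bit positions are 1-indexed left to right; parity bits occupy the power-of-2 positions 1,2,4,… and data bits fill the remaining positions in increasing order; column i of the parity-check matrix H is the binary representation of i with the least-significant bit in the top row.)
Codeword c = d · G (mod 2), d = 00011111000:
  c[0] = d·G[:,0] = (00011111000)·(11011010101) mod 2 = 0+0+0+1+1+0+1+0+0+0+0 mod 2 = 1
  c[1] = d·G[:,1] = (00011111000)·(10110110011) mod 2 = 0+0+0+1+0+1+1+0+0+0+0 mod 2 = 1
  c[2] = d·G[:,2] = (00011111000)·(10000000000) mod 2 = 0+0+0+0+0+0+0+0+0+0+0 mod 2 = 0
  c[3] = d·G[:,3] = (00011111000)·(01110001111) mod 2 = 0+0+0+1+0+0+0+1+0+0+0 mod 2 = 0
  c[4] = d·G[:,4] = (00011111000)·(01000000000) mod 2 = 0+0+0+0+0+0+0+0+0+0+0 mod 2 = 0
  c[5] = d·G[:,5] = (00011111000)·(00100000000) mod 2 = 0+0+0+0+0+0+0+0+0+0+0 mod 2 = 0
  c[6] = d·G[:,6] = (00011111000)·(00010000000) mod 2 = 0+0+0+1+0+0+0+0+0+0+0 mod 2 = 1
  c[7] = d·G[:,7] = (00011111000)·(00001111111) mod 2 = 0+0+0+0+1+1+1+1+0+0+0 mod 2 = 0
  c[8] = d·G[:,8] = (00011111000)·(00001000000) mod 2 = 0+0+0+0+1+0+0+0+0+0+0 mod 2 = 1
  c[9] = d·G[:,9] = (00011111000)·(00000100000) mod 2 = 0+0+0+0+0+1+0+0+0+0+0 mod 2 = 1
  c[10] = d·G[:,10] = (00011111000)·(00000010000) mod 2 = 0+0+0+0+0+0+1+0+0+0+0 mod 2 = 1
  c[11] = d·G[:,11] = (00011111000)·(00000001000) mod 2 = 0+0+0+0+0+0+0+1+0+0+0 mod 2 = 1
  c[12] = d·G[:,12] = (00011111000)·(00000000100) mod 2 = 0+0+0+0+0+0+0+0+0+0+0 mod 2 = 0
  c[13] = d·G[:,13] = (00011111000)·(00000000010) mod 2 = 0+0+0+0+0+0+0+0+0+0+0 mod 2 = 0
  c[14] = d·G[:,14] = (00011111000)·(00000000001) mod 2 = 0+0+0+0+0+0+0+0+0+0+0 mod 2 = 0
Codeword = 110000101111000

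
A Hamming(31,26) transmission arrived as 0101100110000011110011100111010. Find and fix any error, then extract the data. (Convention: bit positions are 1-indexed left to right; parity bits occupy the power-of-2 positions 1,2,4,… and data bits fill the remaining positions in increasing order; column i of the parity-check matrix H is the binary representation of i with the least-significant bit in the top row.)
Syndrome s = H · r^T (mod 2), r = 0101100110000011110011100111010:
  s[0] = (1010101010101010101010101010101)·(0101100110000011110011100111010) mod 2 = 0+0+0+0+1+0+0+0+1+0+0+0+0+0+1+0+1+0+0+0+1+0+1+0+0+0+1+0+0+0+0 mod 2 = 1
  s[1] = (0110011001100110011001100110011)·(0101100110000011110011100111010) mod 2 = 0+1+0+0+0+0+0+0+0+0+0+0+0+0+1+0+0+1+0+0+0+1+1+0+0+1+1+0+0+1+0 mod 2 = 0
  s[2] = (0001111000011110000111100001111)·(0101100110000011110011100111010) mod 2 = 0+0+0+1+1+0+0+0+0+0+0+0+0+0+1+0+0+0+0+0+1+1+1+0+0+0+0+1+0+1+0 mod 2 = 0
  s[3] = (0000000111111110000000011111111)·(0101100110000011110011100111010) mod 2 = 0+0+0+0+0+0+0+1+1+0+0+0+0+0+1+0+0+0+0+0+0+0+0+0+0+1+1+1+0+1+0 mod 2 = 1
  s[4] = (0000000000000001111111111111111)·(0101100110000011110011100111010) mod 2 = 0+0+0+0+0+0+0+0+0+0+0+0+0+0+0+1+1+1+0+0+1+1+1+0+0+1+1+1+0+1+0 mod 2 = 0
Syndrome = 10010
Column 9 of H equals this syndrome → error at bit 9 (1-indexed).
Flip bit 9: 0101100110000011110011100111010 → 0101100100000011110011100111010
Extract data bits at positions {3,5,6,7,9,10,11,12,13,14,15,17,18,19,20,21,22,23,24,25,26,27,28,29,30,31}: 01000000001110011100111010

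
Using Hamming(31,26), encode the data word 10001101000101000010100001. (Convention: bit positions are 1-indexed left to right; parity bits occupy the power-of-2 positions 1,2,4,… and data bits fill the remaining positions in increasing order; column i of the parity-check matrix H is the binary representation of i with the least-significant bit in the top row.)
Codeword c = d · G (mod 2), d = 10001101000101000010100001:
  c[0] = d·G[:,0] = (10001101000101000010100001)·(11011010101101010101010101) mod 2 = 1+0+0+0+1+0+0+0+0+0+0+1+0+1+0+0+0+0+0+0+0+0+0+0+0+1 mod 2 = 1
  c[1] = d·G[:,1] = (10001101000101000010100001)·(10110110011011001100110011) mod 2 = 1+0+0+0+0+1+0+0+0+0+0+0+0+1+0+0+0+0+0+0+1+0+0+0+0+1 mod 2 = 1
  c[2] = d·G[:,2] = (10001101000101000010100001)·(10000000000000000000000000) mod 2 = 1+0+0+0+0+0+0+0+0+0+0+0+0+0+0+0+0+0+0+0+0+0+0+0+0+0 mod 2 = 1
  c[3] = d·G[:,3] = (10001101000101000010100001)·(01110001111000111100001111) mod 2 = 0+0+0+0+0+0+0+1+0+0+0+0+0+0+0+0+0+0+0+0+0+0+0+0+0+1 mod 2 = 0
  c[4] = d·G[:,4] = (10001101000101000010100001)·(01000000000000000000000000) mod 2 = 0+0+0+0+0+0+0+0+0+0+0+0+0+0+0+0+0+0+0+0+0+0+0+0+0+0 mod 2 = 0
  c[5] = d·G[:,5] = (10001101000101000010100001)·(00100000000000000000000000) mod 2 = 0+0+0+0+0+0+0+0+0+0+0+0+0+0+0+0+0+0+0+0+0+0+0+0+0+0 mod 2 = 0
  c[6] = d·G[:,6] = (10001101000101000010100001)·(00010000000000000000000000) mod 2 = 0+0+0+0+0+0+0+0+0+0+0+0+0+0+0+0+0+0+0+0+0+0+0+0+0+0 mod 2 = 0
  c[7] = d·G[:,7] = (10001101000101000010100001)·(00001111111000000011111111) mod 2 = 0+0+0+0+1+1+0+1+0+0+0+0+0+0+0+0+0+0+1+0+1+0+0+0+0+1 mod 2 = 0
  c[8] = d·G[:,8] = (10001101000101000010100001)·(00001000000000000000000000) mod 2 = 0+0+0+0+1+0+0+0+0+0+0+0+0+0+0+0+0+0+0+0+0+0+0+0+0+0 mod 2 = 1
  c[9] = d·G[:,9] = (10001101000101000010100001)·(00000100000000000000000000) mod 2 = 0+0+0+0+0+1+0+0+0+0+0+0+0+0+0+0+0+0+0+0+0+0+0+0+0+0 mod 2 = 1
  c[10] = d·G[:,10] = (10001101000101000010100001)·(00000010000000000000000000) mod 2 = 0+0+0+0+0+0+0+0+0+0+0+0+0+0+0+0+0+0+0+0+0+0+0+0+0+0 mod 2 = 0
  c[11] = d·G[:,11] = (10001101000101000010100001)·(00000001000000000000000000) mod 2 = 0+0+0+0+0+0+0+1+0+0+0+0+0+0+0+0+0+0+0+0+0+0+0+0+0+0 mod 2 = 1
  c[12] = d·G[:,12] = (10001101000101000010100001)·(00000000100000000000000000) mod 2 = 0+0+0+0+0+0+0+0+0+0+0+0+0+0+0+0+0+0+0+0+0+0+0+0+0+0 mod 2 = 0
  c[13] = d·G[:,13] = (10001101000101000010100001)·(00000000010000000000000000) mod 2 = 0+0+0+0+0+0+0+0+0+0+0+0+0+0+0+0+0+0+0+0+0+0+0+0+0+0 mod 2 = 0
  c[14] = d·G[:,14] = (10001101000101000010100001)·(00000000001000000000000000) mod 2 = 0+0+0+0+0+0+0+0+0+0+0+0+0+0+0+0+0+0+0+0+0+0+0+0+0+0 mod 2 = 0
  c[15] = d·G[:,15] = (10001101000101000010100001)·(00000000000111111111111111) mod 2 = 0+0+0+0+0+0+0+0+0+0+0+1+0+1+0+0+0+0+1+0+1+0+0+0+0+1 mod 2 = 1
  c[16] = d·G[:,16] = (10001101000101000010100001)·(00000000000100000000000000) mod 2 = 0+0+0+0+0+0+0+0+0+0+0+1+0+0+0+0+0+0+0+0+0+0+0+0+0+0 mod 2 = 1
  c[17] = d·G[:,17] = (10001101000101000010100001)·(00000000000010000000000000) mod 2 = 0+0+0+0+0+0+0+0+0+0+0+0+0+0+0+0+0+0+0+0+0+0+0+0+0+0 mod 2 = 0
  c[18] = d·G[:,18] = (10001101000101000010100001)·(00000000000001000000000000) mod 2 = 0+0+0+0+0+0+0+0+0+0+0+0+0+1+0+0+0+0+0+0+0+0+0+0+0+0 mod 2 = 1
  c[19] = d·G[:,19] = (10001101000101000010100001)·(00000000000000100000000000) mod 2 = 0+0+0+0+0+0+0+0+0+0+0+0+0+0+0+0+0+0+0+0+0+0+0+0+0+0 mod 2 = 0
  c[20] = d·G[:,20] = (10001101000101000010100001)·(00000000000000010000000000) mod 2 = 0+0+0+0+0+0+0+0+0+0+0+0+0+0+0+0+0+0+0+0+0+0+0+0+0+0 mod 2 = 0
  c[21] = d·G[:,21] = (10001101000101000010100001)·(00000000000000001000000000) mod 2 = 0+0+0+0+0+0+0+0+0+0+0+0+0+0+0+0+0+0+0+0+0+0+0+0+0+0 mod 2 = 0
  c[22] = d·G[:,22] = (10001101000101000010100001)·(00000000000000000100000000) mod 2 = 0+0+0+0+0+0+0+0+0+0+0+0+0+0+0+0+0+0+0+0+0+0+0+0+0+0 mod 2 = 0
  c[23] = d·G[:,23] = (10001101000101000010100001)·(00000000000000000010000000) mod 2 = 0+0+0+0+0+0+0+0+0+0+0+0+0+0+0+0+0+0+1+0+0+0+0+0+0+0 mod 2 = 1
  c[24] = d·G[:,24] = (10001101000101000010100001)·(00000000000000000001000000) mod 2 = 0+0+0+0+0+0+0+0+0+0+0+0+0+0+0+0+0+0+0+0+0+0+0+0+0+0 mod 2 = 0
  c[25] = d·G[:,25] = (10001101000101000010100001)·(00000000000000000000100000) mod 2 = 0+0+0+0+0+0+0+0+0+0+0+0+0+0+0+0+0+0+0+0+1+0+0+0+0+0 mod 2 = 1
  c[26] = d·G[:,26] = (10001101000101000010100001)·(00000000000000000000010000) mod 2 = 0+0+0+0+0+0+0+0+0+0+0+0+0+0+0+0+0+0+0+0+0+0+0+0+0+0 mod 2 = 0
  c[27] = d·G[:,27] = (10001101000101000010100001)·(00000000000000000000001000) mod 2 = 0+0+0+0+0+0+0+0+0+0+0+0+0+0+0+0+0+0+0+0+0+0+0+0+0+0 mod 2 = 0
  c[28] = d·G[:,28] = (10001101000101000010100001)·(00000000000000000000000100) mod 2 = 0+0+0+0+0+0+0+0+0+0+0+0+0+0+0+0+0+0+0+0+0+0+0+0+0+0 mod 2 = 0
  c[29] = d·G[:,29] = (10001101000101000010100001)·(00000000000000000000000010) mod 2 = 0+0+0+0+0+0+0+0+0+0+0+0+0+0+0+0+0+0+0+0+0+0+0+0+0+0 mod 2 = 0
  c[30] = d·G[:,30] = (10001101000101000010100001)·(00000000000000000000000001) mod 2 = 0+0+0+0+0+0+0+0+0+0+0+0+0+0+0+0+0+0+0+0+0+0+0+0+0+1 mod 2 = 1
Codeword = 1110000011010001101000010100001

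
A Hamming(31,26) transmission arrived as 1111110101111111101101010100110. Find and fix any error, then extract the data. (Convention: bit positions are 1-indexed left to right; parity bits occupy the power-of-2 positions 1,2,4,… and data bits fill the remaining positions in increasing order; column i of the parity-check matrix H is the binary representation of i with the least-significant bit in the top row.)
Syndrome s = H · r^T (mod 2), r = 1111110101111111101101010100110:
  s[0] = (1010101010101010101010101010101)·(1111110101111111101101010100110) mod 2 = 1+0+1+0+1+0+0+0+0+0+1+0+1+0+1+0+1+0+1+0+0+0+0+0+0+0+0+0+1+0+0 mod 2 = 1
  s[1] = (0110011001100110011001100110011)·(1111110101111111101101010100110) mod 2 = 0+1+1+0+0+1+0+0+0+1+1+0+0+1+1+0+0+0+1+0+0+1+0+0+0+1+0+0+0+1+0 mod 2 = 1
  s[2] = (0001111000011110000111100001111)·(1111110101111111101101010100110) mod 2 = 0+0+0+1+1+1+0+0+0+0+0+1+1+1+1+0+0+0+0+1+0+1+0+0+0+0+0+0+1+1+0 mod 2 = 1
  s[3] = (0000000111111110000000011111111)·(1111110101111111101101010100110) mod 2 = 0+0+0+0+0+0+0+1+0+1+1+1+1+1+1+0+0+0+0+0+0+0+0+1+0+1+0+0+1+1+0 mod 2 = 1
  s[4] = (0000000000000001111111111111111)·(1111110101111111101101010100110) mod 2 = 0+0+0+0+0+0+0+0+0+0+0+0+0+0+0+1+1+0+1+1+0+1+0+1+0+1+0+0+1+1+0 mod 2 = 1
Syndrome = 11111
Column 31 of H equals this syndrome → error at bit 31 (1-indexed).
Flip bit 31: 1111110101111111101101010100110 → 1111110101111111101101010100111
Extract data bits at positions {3,5,6,7,9,10,11,12,13,14,15,17,18,19,20,21,22,23,24,25,26,27,28,29,30,31}: 11100111111101101010100111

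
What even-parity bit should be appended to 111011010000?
Sum of data bits: 1+1+1+0+1+1+0+1+0+0+0+0 = 6.
6 mod 2 = 0, so parity bit = 0.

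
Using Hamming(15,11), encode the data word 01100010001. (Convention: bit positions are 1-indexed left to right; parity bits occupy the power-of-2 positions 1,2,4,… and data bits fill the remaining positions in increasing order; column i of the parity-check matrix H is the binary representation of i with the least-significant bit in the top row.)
Codeword c = d · G (mod 2), d = 01100010001:
  c[0] = d·G[:,0] = (01100010001)·(11011010101) mod 2 = 0+1+0+0+0+0+1+0+0+0+1 mod 2 = 1
  c[1] = d·G[:,1] = (01100010001)·(10110110011) mod 2 = 0+0+1+0+0+0+1+0+0+0+1 mod 2 = 1
  c[2] = d·G[:,2] = (01100010001)·(10000000000) mod 2 = 0+0+0+0+0+0+0+0+0+0+0 mod 2 = 0
  c[3] = d·G[:,3] = (01100010001)·(01110001111) mod 2 = 0+1+1+0+0+0+0+0+0+0+1 mod 2 = 1
  c[4] = d·G[:,4] = (01100010001)·(01000000000) mod 2 = 0+1+0+0+0+0+0+0+0+0+0 mod 2 = 1
  c[5] = d·G[:,5] = (01100010001)·(00100000000) mod 2 = 0+0+1+0+0+0+0+0+0+0+0 mod 2 = 1
  c[6] = d·G[:,6] = (01100010001)·(00010000000) mod 2 = 0+0+0+0+0+0+0+0+0+0+0 mod 2 = 0
  c[7] = d·G[:,7] = (01100010001)·(00001111111) mod 2 = 0+0+0+0+0+0+1+0+0+0+1 mod 2 = 0
  c[8] = d·G[:,8] = (01100010001)·(00001000000) mod 2 = 0+0+0+0+0+0+0+0+0+0+0 mod 2 = 0
  c[9] = d·G[:,9] = (01100010001)·(00000100000) mod 2 = 0+0+0+0+0+0+0+0+0+0+0 mod 2 = 0
  c[10] = d·G[:,10] = (01100010001)·(00000010000) mod 2 = 0+0+0+0+0+0+1+0+0+0+0 mod 2 = 1
  c[11] = d·G[:,11] = (01100010001)·(00000001000) mod 2 = 0+0+0+0+0+0+0+0+0+0+0 mod 2 = 0
  c[12] = d·G[:,12] = (01100010001)·(00000000100) mod 2 = 0+0+0+0+0+0+0+0+0+0+0 mod 2 = 0
  c[13] = d·G[:,13] = (01100010001)·(00000000010) mod 2 = 0+0+0+0+0+0+0+0+0+0+0 mod 2 = 0
  c[14] = d·G[:,14] = (01100010001)·(00000000001) mod 2 = 0+0+0+0+0+0+0+0+0+0+1 mod 2 = 1
Codeword = 110111000010001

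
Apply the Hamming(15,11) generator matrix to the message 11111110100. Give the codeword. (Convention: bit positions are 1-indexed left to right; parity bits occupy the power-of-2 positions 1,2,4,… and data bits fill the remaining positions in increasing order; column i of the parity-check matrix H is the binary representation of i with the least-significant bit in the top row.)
Codeword c = d · G (mod 2), d = 11111110100:
  c[0] = d·G[:,0] = (11111110100)·(11011010101) mod 2 = 1+1+0+1+1+0+1+0+1+0+0 mod 2 = 0
  c[1] = d·G[:,1] = (11111110100)·(10110110011) mod 2 = 1+0+1+1+0+1+1+0+0+0+0 mod 2 = 1
  c[2] = d·G[:,2] = (11111110100)·(10000000000) mod 2 = 1+0+0+0+0+0+0+0+0+0+0 mod 2 = 1
  c[3] = d·G[:,3] = (11111110100)·(01110001111) mod 2 = 0+1+1+1+0+0+0+0+1+0+0 mod 2 = 0
  c[4] = d·G[:,4] = (11111110100)·(01000000000) mod 2 = 0+1+0+0+0+0+0+0+0+0+0 mod 2 = 1
  c[5] = d·G[:,5] = (11111110100)·(00100000000) mod 2 = 0+0+1+0+0+0+0+0+0+0+0 mod 2 = 1
  c[6] = d·G[:,6] = (11111110100)·(00010000000) mod 2 = 0+0+0+1+0+0+0+0+0+0+0 mod 2 = 1
  c[7] = d·G[:,7] = (11111110100)·(00001111111) mod 2 = 0+0+0+0+1+1+1+0+1+0+0 mod 2 = 0
  c[8] = d·G[:,8] = (11111110100)·(00001000000) mod 2 = 0+0+0+0+1+0+0+0+0+0+0 mod 2 = 1
  c[9] = d·G[:,9] = (11111110100)·(00000100000) mod 2 = 0+0+0+0+0+1+0+0+0+0+0 mod 2 = 1
  c[10] = d·G[:,10] = (11111110100)·(00000010000) mod 2 = 0+0+0+0+0+0+1+0+0+0+0 mod 2 = 1
  c[11] = d·G[:,11] = (11111110100)·(00000001000) mod 2 = 0+0+0+0+0+0+0+0+0+0+0 mod 2 = 0
  c[12] = d·G[:,12] = (11111110100)·(00000000100) mod 2 = 0+0+0+0+0+0+0+0+1+0+0 mod 2 = 1
  c[13] = d·G[:,13] = (11111110100)·(00000000010) mod 2 = 0+0+0+0+0+0+0+0+0+0+0 mod 2 = 0
  c[14] = d·G[:,14] = (11111110100)·(00000000001) mod 2 = 0+0+0+0+0+0+0+0+0+0+0 mod 2 = 0
Codeword = 011011101110100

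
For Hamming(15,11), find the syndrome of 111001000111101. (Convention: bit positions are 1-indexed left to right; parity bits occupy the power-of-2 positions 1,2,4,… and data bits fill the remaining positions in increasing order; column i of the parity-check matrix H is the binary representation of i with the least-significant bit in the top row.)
Syndrome s = H · r^T (mod 2), r = 111001000111101:
  s[0] = (101010101010101)·(111001000111101) mod 2 = 1+0+1+0+0+0+0+0+0+0+1+0+1+0+1 mod 2 = 1
  s[1] = (011001100110011)·(111001000111101) mod 2 = 0+1+1+0+0+1+0+0+0+1+1+0+0+0+1 mod 2 = 0
  s[2] = (000111100001111)·(111001000111101) mod 2 = 0+0+0+0+0+1+0+0+0+0+0+1+1+0+1 mod 2 = 0
  s[3] = (000000011111111)·(111001000111101) mod 2 = 0+0+0+0+0+0+0+0+0+1+1+1+1+0+1 mod 2 = 1
Syndrome = 1001
Non-zero syndrome: error at position 9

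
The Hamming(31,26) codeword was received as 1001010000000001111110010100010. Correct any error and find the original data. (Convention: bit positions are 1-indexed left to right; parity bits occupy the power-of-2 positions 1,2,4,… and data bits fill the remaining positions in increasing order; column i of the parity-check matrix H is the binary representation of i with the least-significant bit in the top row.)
Syndrome s = H · r^T (mod 2), r = 1001010000000001111110010100010:
  s[0] = (1010101010101010101010101010101)·(1001010000000001111110010100010) mod 2 = 1+0+0+0+0+0+0+0+0+0+0+0+0+0+0+0+1+0+1+0+1+0+0+0+0+0+0+0+0+0+0 mod 2 = 0
  s[1] = (0110011001100110011001100110011)·(1001010000000001111110010100010) mod 2 = 0+0+0+0+0+1+0+0+0+0+0+0+0+0+0+0+0+1+1+0+0+0+0+0+0+1+0+0+0+1+0 mod 2 = 1
  s[2] = (0001111000011110000111100001111)·(1001010000000001111110010100010) mod 2 = 0+0+0+1+0+1+0+0+0+0+0+0+0+0+0+0+0+0+0+1+1+0+0+0+0+0+0+0+0+1+0 mod 2 = 1
  s[3] = (0000000111111110000000011111111)·(1001010000000001111110010100010) mod 2 = 0+0+0+0+0+0+0+0+0+0+0+0+0+0+0+0+0+0+0+0+0+0+0+1+0+1+0+0+0+1+0 mod 2 = 1
  s[4] = (0000000000000001111111111111111)·(1001010000000001111110010100010) mod 2 = 0+0+0+0+0+0+0+0+0+0+0+0+0+0+0+1+1+1+1+1+1+0+0+1+0+1+0+0+0+1+0 mod 2 = 1
Syndrome = 01111
Column 30 of H equals this syndrome → error at bit 30 (1-indexed).
Flip bit 30: 1001010000000001111110010100010 → 1001010000000001111110010100000
Extract data bits at positions {3,5,6,7,9,10,11,12,13,14,15,17,18,19,20,21,22,23,24,25,26,27,28,29,30,31}: 00100000000111110010100000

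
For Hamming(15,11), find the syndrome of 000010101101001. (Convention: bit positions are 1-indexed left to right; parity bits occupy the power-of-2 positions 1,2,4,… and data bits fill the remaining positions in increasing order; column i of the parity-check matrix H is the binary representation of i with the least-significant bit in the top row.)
Syndrome s = H · r^T (mod 2), r = 000010101101001:
  s[0] = (101010101010101)·(000010101101001) mod 2 = 0+0+0+0+1+0+1+0+1+0+0+0+0+0+1 mod 2 = 0
  s[1] = (011001100110011)·(000010101101001) mod 2 = 0+0+0+0+0+0+1+0+0+1+0+0+0+0+1 mod 2 = 1
  s[2] = (000111100001111)·(000010101101001) mod 2 = 0+0+0+0+1+0+1+0+0+0+0+1+0+0+1 mod 2 = 0
  s[3] = (000000011111111)·(000010101101001) mod 2 = 0+0+0+0+0+0+0+0+1+1+0+1+0+0+1 mod 2 = 0
Syndrome = 0100
Non-zero syndrome: error at position 2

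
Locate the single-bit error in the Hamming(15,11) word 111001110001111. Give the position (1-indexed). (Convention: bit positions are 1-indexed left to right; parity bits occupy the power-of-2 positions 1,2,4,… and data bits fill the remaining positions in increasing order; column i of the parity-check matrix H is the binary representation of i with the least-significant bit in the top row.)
Syndrome s = H · r^T (mod 2), r = 111001110001111:
  s[0] = (101010101010101)·(111001110001111) mod 2 = 1+0+1+0+0+0+1+0+0+0+0+0+1+0+1 mod 2 = 1
  s[1] = (011001100110011)·(111001110001111) mod 2 = 0+1+1+0+0+1+1+0+0+0+0+0+0+1+1 mod 2 = 0
  s[2] = (000111100001111)·(111001110001111) mod 2 = 0+0+0+0+0+1+1+0+0+0+0+1+1+1+1 mod 2 = 0
  s[3] = (000000011111111)·(111001110001111) mod 2 = 0+0+0+0+0+0+0+1+0+0+0+1+1+1+1 mod 2 = 1
Syndrome = 1001
Column i of H is the binary representation of i, so the syndrome is the binary index of the flipped bit.
Read s = 1001 with s[0] as LSB: 1·2^0 + 0·2^1 + 0·2^2 + 1·2^3 = 9.
Error is at bit position 9.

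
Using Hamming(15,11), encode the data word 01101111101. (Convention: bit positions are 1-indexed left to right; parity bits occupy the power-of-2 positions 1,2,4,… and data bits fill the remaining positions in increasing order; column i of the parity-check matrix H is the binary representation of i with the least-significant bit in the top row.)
Codeword c = d · G (mod 2), d = 01101111101:
  c[0] = d·G[:,0] = (01101111101)·(11011010101) mod 2 = 0+1+0+0+1+0+1+0+1+0+1 mod 2 = 1
  c[1] = d·G[:,1] = (01101111101)·(10110110011) mod 2 = 0+0+1+0+0+1+1+0+0+0+1 mod 2 = 0
  c[2] = d·G[:,2] = (01101111101)·(10000000000) mod 2 = 0+0+0+0+0+0+0+0+0+0+0 mod 2 = 0
  c[3] = d·G[:,3] = (01101111101)·(01110001111) mod 2 = 0+1+1+0+0+0+0+1+1+0+1 mod 2 = 1
  c[4] = d·G[:,4] = (01101111101)·(01000000000) mod 2 = 0+1+0+0+0+0+0+0+0+0+0 mod 2 = 1
  c[5] = d·G[:,5] = (01101111101)·(00100000000) mod 2 = 0+0+1+0+0+0+0+0+0+0+0 mod 2 = 1
  c[6] = d·G[:,6] = (01101111101)·(00010000000) mod 2 = 0+0+0+0+0+0+0+0+0+0+0 mod 2 = 0
  c[7] = d·G[:,7] = (01101111101)·(00001111111) mod 2 = 0+0+0+0+1+1+1+1+1+0+1 mod 2 = 0
  c[8] = d·G[:,8] = (01101111101)·(00001000000) mod 2 = 0+0+0+0+1+0+0+0+0+0+0 mod 2 = 1
  c[9] = d·G[:,9] = (01101111101)·(00000100000) mod 2 = 0+0+0+0+0+1+0+0+0+0+0 mod 2 = 1
  c[10] = d·G[:,10] = (01101111101)·(00000010000) mod 2 = 0+0+0+0+0+0+1+0+0+0+0 mod 2 = 1
  c[11] = d·G[:,11] = (01101111101)·(00000001000) mod 2 = 0+0+0+0+0+0+0+1+0+0+0 mod 2 = 1
  c[12] = d·G[:,12] = (01101111101)·(00000000100) mod 2 = 0+0+0+0+0+0+0+0+1+0+0 mod 2 = 1
  c[13] = d·G[:,13] = (01101111101)·(00000000010) mod 2 = 0+0+0+0+0+0+0+0+0+0+0 mod 2 = 0
  c[14] = d·G[:,14] = (01101111101)·(00000000001) mod 2 = 0+0+0+0+0+0+0+0+0+0+1 mod 2 = 1
Codeword = 100111001111101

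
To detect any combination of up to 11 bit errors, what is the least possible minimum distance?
Detecting e errors requires d_min ≥ e + 1 = 11 + 1 = 12.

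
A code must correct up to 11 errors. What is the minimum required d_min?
Correcting t errors requires d_min ≥ 2t + 1 = 2·11 + 1 = 23.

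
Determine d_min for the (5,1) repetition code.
d_min = 5 (the only two codewords are 0…0 and 1…1, differing in all 5 positions).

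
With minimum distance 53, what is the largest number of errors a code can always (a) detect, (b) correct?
(a) Detection requires d_min ≥ e+1, so e ≤ d_min − 1 = 52.
(b) Correction requires d_min ≥ 2t+1, so t ≤ ⌊(d_min − 1)/2⌋ = ⌊52/2⌋ = 26.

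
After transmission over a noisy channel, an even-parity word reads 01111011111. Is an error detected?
Sum of received bits: 0+1+1+1+1+0+1+1+1+1+1 = 9; 9 mod 2 = 1. Result is 1 ≠ 0 → error detected.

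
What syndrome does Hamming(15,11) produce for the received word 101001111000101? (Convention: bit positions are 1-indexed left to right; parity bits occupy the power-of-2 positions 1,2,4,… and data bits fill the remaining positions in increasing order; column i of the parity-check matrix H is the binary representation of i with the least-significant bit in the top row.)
Syndrome s = H · r^T (mod 2), r = 101001111000101:
  s[0] = (101010101010101)·(101001111000101) mod 2 = 1+0+1+0+0+0+1+0+1+0+0+0+1+0+1 mod 2 = 0
  s[1] = (011001100110011)·(101001111000101) mod 2 = 0+0+1+0+0+1+1+0+0+0+0+0+0+0+1 mod 2 = 0
  s[2] = (000111100001111)·(101001111000101) mod 2 = 0+0+0+0+0+1+1+0+0+0+0+0+1+0+1 mod 2 = 0
  s[3] = (000000011111111)·(101001111000101) mod 2 = 0+0+0+0+0+0+0+1+1+0+0+0+1+0+1 mod 2 = 0
Syndrome = 0000
s = 0: no error detected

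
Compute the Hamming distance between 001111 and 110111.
XOR = 111000, count of 1s = 3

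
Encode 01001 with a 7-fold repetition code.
Repeat each bit 7× and concatenate:
0→0000000  1→1111111  0→0000000  0→0000000  1→1111111
Codeword = 00000001111111000000000000001111111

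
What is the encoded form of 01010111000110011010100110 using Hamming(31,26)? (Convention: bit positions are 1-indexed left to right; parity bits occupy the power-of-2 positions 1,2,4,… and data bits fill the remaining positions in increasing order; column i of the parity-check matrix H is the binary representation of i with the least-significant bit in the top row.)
Codeword c = d · G (mod 2), d = 01010111000110011010100110:
  c[0] = d·G[:,0] = (01010111000110011010100110)·(11011010101101010101010101) mod 2 = 0+1+0+1+0+0+1+0+0+0+0+1+0+0+0+1+0+0+0+0+0+0+0+1+0+0 mod 2 = 0
  c[1] = d·G[:,1] = (01010111000110011010100110)·(10110110011011001100110011) mod 2 = 0+0+0+1+0+1+1+0+0+0+0+0+1+0+0+0+1+0+0+0+1+0+0+0+1+0 mod 2 = 1
  c[2] = d·G[:,2] = (01010111000110011010100110)·(10000000000000000000000000) mod 2 = 0+0+0+0+0+0+0+0+0+0+0+0+0+0+0+0+0+0+0+0+0+0+0+0+0+0 mod 2 = 0
  c[3] = d·G[:,3] = (01010111000110011010100110)·(01110001111000111100001111) mod 2 = 0+1+0+1+0+0+0+1+0+0+0+0+0+0+0+1+1+0+0+0+0+0+0+1+1+0 mod 2 = 1
  c[4] = d·G[:,4] = (01010111000110011010100110)·(01000000000000000000000000) mod 2 = 0+1+0+0+0+0+0+0+0+0+0+0+0+0+0+0+0+0+0+0+0+0+0+0+0+0 mod 2 = 1
  c[5] = d·G[:,5] = (01010111000110011010100110)·(00100000000000000000000000) mod 2 = 0+0+0+0+0+0+0+0+0+0+0+0+0+0+0+0+0+0+0+0+0+0+0+0+0+0 mod 2 = 0
  c[6] = d·G[:,6] = (01010111000110011010100110)·(00010000000000000000000000) mod 2 = 0+0+0+1+0+0+0+0+0+0+0+0+0+0+0+0+0+0+0+0+0+0+0+0+0+0 mod 2 = 1
  c[7] = d·G[:,7] = (01010111000110011010100110)·(00001111111000000011111111) mod 2 = 0+0+0+0+0+1+1+1+0+0+0+0+0+0+0+0+0+0+1+0+1+0+0+1+1+0 mod 2 = 1
  c[8] = d·G[:,8] = (01010111000110011010100110)·(00001000000000000000000000) mod 2 = 0+0+0+0+0+0+0+0+0+0+0+0+0+0+0+0+0+0+0+0+0+0+0+0+0+0 mod 2 = 0
  c[9] = d·G[:,9] = (01010111000110011010100110)·(00000100000000000000000000) mod 2 = 0+0+0+0+0+1+0+0+0+0+0+0+0+0+0+0+0+0+0+0+0+0+0+0+0+0 mod 2 = 1
  c[10] = d·G[:,10] = (01010111000110011010100110)·(00000010000000000000000000) mod 2 = 0+0+0+0+0+0+1+0+0+0+0+0+0+0+0+0+0+0+0+0+0+0+0+0+0+0 mod 2 = 1
  c[11] = d·G[:,11] = (01010111000110011010100110)·(00000001000000000000000000) mod 2 = 0+0+0+0+0+0+0+1+0+0+0+0+0+0+0+0+0+0+0+0+0+0+0+0+0+0 mod 2 = 1
  c[12] = d·G[:,12] = (01010111000110011010100110)·(00000000100000000000000000) mod 2 = 0+0+0+0+0+0+0+0+0+0+0+0+0+0+0+0+0+0+0+0+0+0+0+0+0+0 mod 2 = 0
  c[13] = d·G[:,13] = (01010111000110011010100110)·(00000000010000000000000000) mod 2 = 0+0+0+0+0+0+0+0+0+0+0+0+0+0+0+0+0+0+0+0+0+0+0+0+0+0 mod 2 = 0
  c[14] = d·G[:,14] = (01010111000110011010100110)·(00000000001000000000000000) mod 2 = 0+0+0+0+0+0+0+0+0+0+0+0+0+0+0+0+0+0+0+0+0+0+0+0+0+0 mod 2 = 0
  c[15] = d·G[:,15] = (01010111000110011010100110)·(00000000000111111111111111) mod 2 = 0+0+0+0+0+0+0+0+0+0+0+1+1+0+0+1+1+0+1+0+1+0+0+1+1+0 mod 2 = 0
  c[16] = d·G[:,16] = (01010111000110011010100110)·(00000000000100000000000000) mod 2 = 0+0+0+0+0+0+0+0+0+0+0+1+0+0+0+0+0+0+0+0+0+0+0+0+0+0 mod 2 = 1
  c[17] = d·G[:,17] = (01010111000110011010100110)·(00000000000010000000000000) mod 2 = 0+0+0+0+0+0+0+0+0+0+0+0+1+0+0+0+0+0+0+0+0+0+0+0+0+0 mod 2 = 1
  c[18] = d·G[:,18] = (01010111000110011010100110)·(00000000000001000000000000) mod 2 = 0+0+0+0+0+0+0+0+0+0+0+0+0+0+0+0+0+0+0+0+0+0+0+0+0+0 mod 2 = 0
  c[19] = d·G[:,19] = (01010111000110011010100110)·(00000000000000100000000000) mod 2 = 0+0+0+0+0+0+0+0+0+0+0+0+0+0+0+0+0+0+0+0+0+0+0+0+0+0 mod 2 = 0
  c[20] = d·G[:,20] = (01010111000110011010100110)·(00000000000000010000000000) mod 2 = 0+0+0+0+0+0+0+0+0+0+0+0+0+0+0+1+0+0+0+0+0+0+0+0+0+0 mod 2 = 1
  c[21] = d·G[:,21] = (01010111000110011010100110)·(00000000000000001000000000) mod 2 = 0+0+0+0+0+0+0+0+0+0+0+0+0+0+0+0+1+0+0+0+0+0+0+0+0+0 mod 2 = 1
  c[22] = d·G[:,22] = (01010111000110011010100110)·(00000000000000000100000000) mod 2 = 0+0+0+0+0+0+0+0+0+0+0+0+0+0+0+0+0+0+0+0+0+0+0+0+0+0 mod 2 = 0
  c[23] = d·G[:,23] = (01010111000110011010100110)·(00000000000000000010000000) mod 2 = 0+0+0+0+0+0+0+0+0+0+0+0+0+0+0+0+0+0+1+0+0+0+0+0+0+0 mod 2 = 1
  c[24] = d·G[:,24] = (01010111000110011010100110)·(00000000000000000001000000) mod 2 = 0+0+0+0+0+0+0+0+0+0+0+0+0+0+0+0+0+0+0+0+0+0+0+0+0+0 mod 2 = 0
  c[25] = d·G[:,25] = (01010111000110011010100110)·(00000000000000000000100000) mod 2 = 0+0+0+0+0+0+0+0+0+0+0+0+0+0+0+0+0+0+0+0+1+0+0+0+0+0 mod 2 = 1
  c[26] = d·G[:,26] = (01010111000110011010100110)·(00000000000000000000010000) mod 2 = 0+0+0+0+0+0+0+0+0+0+0+0+0+0+0+0+0+0+0+0+0+0+0+0+0+0 mod 2 = 0
  c[27] = d·G[:,27] = (01010111000110011010100110)·(00000000000000000000001000) mod 2 = 0+0+0+0+0+0+0+0+0+0+0+0+0+0+0+0+0+0+0+0+0+0+0+0+0+0 mod 2 = 0
  c[28] = d·G[:,28] = (01010111000110011010100110)·(00000000000000000000000100) mod 2 = 0+0+0+0+0+0+0+0+0+0+0+0+0+0+0+0+0+0+0+0+0+0+0+1+0+0 mod 2 = 1
  c[29] = d·G[:,29] = (01010111000110011010100110)·(00000000000000000000000010) mod 2 = 0+0+0+0+0+0+0+0+0+0+0+0+0+0+0+0+0+0+0+0+0+0+0+0+1+0 mod 2 = 1
  c[30] = d·G[:,30] = (01010111000110011010100110)·(00000000000000000000000001) mod 2 = 0+0+0+0+0+0+0+0+0+0+0+0+0+0+0+0+0+0+0+0+0+0+0+0+0+0 mod 2 = 0
Codeword = 0101101101110000110011010100110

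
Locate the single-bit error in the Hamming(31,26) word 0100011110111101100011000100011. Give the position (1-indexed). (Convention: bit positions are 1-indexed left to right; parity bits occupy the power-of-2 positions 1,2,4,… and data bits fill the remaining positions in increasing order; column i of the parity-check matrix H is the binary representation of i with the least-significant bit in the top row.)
Syndrome s = H · r^T (mod 2), r = 0100011110111101100011000100011:
  s[0] = (1010101010101010101010101010101)·(0100011110111101100011000100011) mod 2 = 0+0+0+0+0+0+1+0+1+0+1+0+1+0+0+0+1+0+0+0+1+0+0+0+0+0+0+0+0+0+1 mod 2 = 1
  s[1] = (0110011001100110011001100110011)·(0100011110111101100011000100011) mod 2 = 0+1+0+0+0+1+1+0+0+0+1+0+0+1+0+0+0+0+0+0+0+1+0+0+0+1+0+0+0+1+1 mod 2 = 1
  s[2] = (0001111000011110000111100001111)·(0100011110111101100011000100011) mod 2 = 0+0+0+0+0+1+1+0+0+0+0+1+1+1+0+0+0+0+0+0+1+1+0+0+0+0+0+0+0+1+1 mod 2 = 1
  s[3] = (0000000111111110000000011111111)·(0100011110111101100011000100011) mod 2 = 0+0+0+0+0+0+0+1+1+0+1+1+1+1+0+0+0+0+0+0+0+0+0+0+0+1+0+0+0+1+1 mod 2 = 1
  s[4] = (0000000000000001111111111111111)·(0100011110111101100011000100011) mod 2 = 0+0+0+0+0+0+0+0+0+0+0+0+0+0+0+1+1+0+0+0+1+1+0+0+0+1+0+0+0+1+1 mod 2 = 1
Syndrome = 11111
Column i of H is the binary representation of i, so the syndrome is the binary index of the flipped bit.
Read s = 11111 with s[0] as LSB: 1·2^0 + 1·2^1 + 1·2^2 + 1·2^3 + 1·2^4 = 31.
Error is at bit position 31.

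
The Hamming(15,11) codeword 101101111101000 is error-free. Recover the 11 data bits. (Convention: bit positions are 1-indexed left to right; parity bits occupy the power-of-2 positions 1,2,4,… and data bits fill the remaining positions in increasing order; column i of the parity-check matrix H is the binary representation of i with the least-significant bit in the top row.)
Parity bits occupy power-of-2 positions; data bits are at positions {3,5,6,7,9,10,11,12,13,14,15} (1-indexed).
Extract: c[3]=1 c[5]=0 c[6]=1 c[7]=1 c[9]=1 c[10]=1 c[11]=0 c[12]=1 c[13]=0 c[14]=0 c[15]=0
Data = 10111101000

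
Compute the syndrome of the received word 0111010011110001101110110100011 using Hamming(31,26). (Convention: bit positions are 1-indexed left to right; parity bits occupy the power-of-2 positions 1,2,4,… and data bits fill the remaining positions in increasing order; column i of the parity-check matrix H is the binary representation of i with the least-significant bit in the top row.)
Syndrome s = H · r^T (mod 2), r = 0111010011110001101110110100011:
  s[0] = (1010101010101010101010101010101)·(0111010011110001101110110100011) mod 2 = 0+0+1+0+0+0+0+0+1+0+1+0+0+0+0+0+1+0+1+0+1+0+1+0+0+0+0+0+0+0+1 mod 2 = 0
  s[1] = (0110011001100110011001100110011)·(0111010011110001101110110100011) mod 2 = 0+1+1+0+0+1+0+0+0+1+1+0+0+0+0+0+0+0+1+0+0+0+1+0+0+1+0+0+0+1+1 mod 2 = 0
  s[2] = (0001111000011110000111100001111)·(0111010011110001101110110100011) mod 2 = 0+0+0+1+0+1+0+0+0+0+0+1+0+0+0+0+0+0+0+1+1+0+1+0+0+0+0+0+0+1+1 mod 2 = 0
  s[3] = (0000000111111110000000011111111)·(0111010011110001101110110100011) mod 2 = 0+0+0+0+0+0+0+0+1+1+1+1+0+0+0+0+0+0+0+0+0+0+0+1+0+1+0+0+0+1+1 mod 2 = 0
  s[4] = (0000000000000001111111111111111)·(0111010011110001101110110100011) mod 2 = 0+0+0+0+0+0+0+0+0+0+0+0+0+0+0+1+1+0+1+1+1+0+1+1+0+1+0+0+0+1+1 mod 2 = 0
Syndrome = 00000
s = 0: no error detected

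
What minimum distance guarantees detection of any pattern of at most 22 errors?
Detecting e errors requires d_min ≥ e + 1 = 22 + 1 = 23.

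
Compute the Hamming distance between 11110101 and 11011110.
XOR = 00101011, count of 1s = 4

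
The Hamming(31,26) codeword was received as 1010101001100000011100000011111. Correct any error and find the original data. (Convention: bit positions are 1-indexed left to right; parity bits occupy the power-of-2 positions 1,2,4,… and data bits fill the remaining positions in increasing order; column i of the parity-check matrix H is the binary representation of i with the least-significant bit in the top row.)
Syndrome s = H · r^T (mod 2), r = 1010101001100000011100000011111:
  s[0] = (1010101010101010101010101010101)·(1010101001100000011100000011111) mod 2 = 1+0+1+0+1+0+1+0+0+0+1+0+0+0+0+0+0+0+1+0+0+0+0+0+0+0+1+0+1+0+1 mod 2 = 1
  s[1] = (0110011001100110011001100110011)·(1010101001100000011100000011111) mod 2 = 0+0+1+0+0+0+1+0+0+1+1+0+0+0+0+0+0+1+1+0+0+0+0+0+0+0+1+0+0+1+1 mod 2 = 1
  s[2] = (0001111000011110000111100001111)·(1010101001100000011100000011111) mod 2 = 0+0+0+0+1+0+1+0+0+0+0+0+0+0+0+0+0+0+0+1+0+0+0+0+0+0+0+1+1+1+1 mod 2 = 1
  s[3] = (0000000111111110000000011111111)·(1010101001100000011100000011111) mod 2 = 0+0+0+0+0+0+0+0+0+1+1+0+0+0+0+0+0+0+0+0+0+0+0+0+0+0+1+1+1+1+1 mod 2 = 1
  s[4] = (0000000000000001111111111111111)·(1010101001100000011100000011111) mod 2 = 0+0+0+0+0+0+0+0+0+0+0+0+0+0+0+0+0+1+1+1+0+0+0+0+0+0+1+1+1+1+1 mod 2 = 0
Syndrome = 11110
Column 15 of H equals this syndrome → error at bit 15 (1-indexed).
Flip bit 15: 1010101001100000011100000011111 → 1010101001100010011100000011111
Extract data bits at positions {3,5,6,7,9,10,11,12,13,14,15,17,18,19,20,21,22,23,24,25,26,27,28,29,30,31}: 11010110001011100000011111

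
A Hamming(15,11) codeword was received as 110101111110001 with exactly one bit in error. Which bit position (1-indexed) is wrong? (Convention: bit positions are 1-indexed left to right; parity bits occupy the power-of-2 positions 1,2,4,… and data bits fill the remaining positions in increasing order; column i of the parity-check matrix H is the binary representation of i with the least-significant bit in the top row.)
Syndrome s = H · r^T (mod 2), r = 110101111110001:
  s[0] = (101010101010101)·(110101111110001) mod 2 = 1+0+0+0+0+0+1+0+1+0+1+0+0+0+1 mod 2 = 1
  s[1] = (011001100110011)·(110101111110001) mod 2 = 0+1+0+0+0+1+1+0+0+1+1+0+0+0+1 mod 2 = 0
  s[2] = (000111100001111)·(110101111110001) mod 2 = 0+0+0+1+0+1+1+0+0+0+0+0+0+0+1 mod 2 = 0
  s[3] = (000000011111111)·(110101111110001) mod 2 = 0+0+0+0+0+0+0+1+1+1+1+0+0+0+1 mod 2 = 1
Syndrome = 1001
Column i of H is the binary representation of i, so the syndrome is the binary index of the flipped bit.
Read s = 1001 with s[0] as LSB: 1·2^0 + 0·2^1 + 0·2^2 + 1·2^3 = 9.
Error is at bit position 9.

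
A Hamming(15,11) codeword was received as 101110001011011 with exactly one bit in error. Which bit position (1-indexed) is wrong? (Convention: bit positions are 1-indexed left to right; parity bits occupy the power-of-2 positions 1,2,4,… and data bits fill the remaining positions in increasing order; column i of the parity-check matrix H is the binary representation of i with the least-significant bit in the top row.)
Syndrome s = H · r^T (mod 2), r = 101110001011011:
  s[0] = (101010101010101)·(101110001011011) mod 2 = 1+0+1+0+1+0+0+0+1+0+1+0+0+0+1 mod 2 = 0
  s[1] = (011001100110011)·(101110001011011) mod 2 = 0+0+1+0+0+0+0+0+0+0+1+0+0+1+1 mod 2 = 0
  s[2] = (000111100001111)·(101110001011011) mod 2 = 0+0+0+1+1+0+0+0+0+0+0+1+0+1+1 mod 2 = 1
  s[3] = (000000011111111)·(101110001011011) mod 2 = 0+0+0+0+0+0+0+0+1+0+1+1+0+1+1 mod 2 = 1
Syndrome = 0011
Column i of H is the binary representation of i, so the syndrome is the binary index of the flipped bit.
Read s = 0011 with s[0] as LSB: 0·2^0 + 0·2^1 + 1·2^2 + 1·2^3 = 12.
Error is at bit position 12.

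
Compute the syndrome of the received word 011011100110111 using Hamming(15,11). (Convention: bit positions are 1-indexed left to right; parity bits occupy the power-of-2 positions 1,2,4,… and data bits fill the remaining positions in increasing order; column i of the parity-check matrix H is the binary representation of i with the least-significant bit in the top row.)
Syndrome s = H · r^T (mod 2), r = 011011100110111:
  s[0] = (101010101010101)·(011011100110111) mod 2 = 0+0+1+0+1+0+1+0+0+0+1+0+1+0+1 mod 2 = 0
  s[1] = (011001100110011)·(011011100110111) mod 2 = 0+1+1+0+0+1+1+0+0+1+1+0+0+1+1 mod 2 = 0
  s[2] = (000111100001111)·(011011100110111) mod 2 = 0+0+0+0+1+1+1+0+0+0+0+0+1+1+1 mod 2 = 0
  s[3] = (000000011111111)·(011011100110111) mod 2 = 0+0+0+0+0+0+0+0+0+1+1+0+1+1+1 mod 2 = 1
Syndrome = 0001
Non-zero syndrome: error at position 8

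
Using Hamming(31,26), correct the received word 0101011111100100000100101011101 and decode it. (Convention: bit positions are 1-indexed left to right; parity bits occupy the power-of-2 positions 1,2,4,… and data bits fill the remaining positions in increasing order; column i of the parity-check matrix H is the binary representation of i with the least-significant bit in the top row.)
Syndrome s = H · r^T (mod 2), r = 0101011111100100000100101011101:
  s[0] = (1010101010101010101010101010101)·(0101011111100100000100101011101) mod 2 = 0+0+0+0+0+0+1+0+1+0+1+0+0+0+0+0+0+0+0+0+0+0+1+0+1+0+1+0+1+0+1 mod 2 = 0
  s[1] = (0110011001100110011001100110011)·(0101011111100100000100101011101) mod 2 = 0+1+0+0+0+1+1+0+0+1+1+0+0+1+0+0+0+0+0+0+0+0+1+0+0+0+1+0+0+0+1 mod 2 = 1
  s[2] = (0001111000011110000111100001111)·(0101011111100100000100101011101) mod 2 = 0+0+0+1+0+1+1+0+0+0+0+0+0+1+0+0+0+0+0+1+0+0+1+0+0+0+0+1+1+0+1 mod 2 = 1
  s[3] = (0000000111111110000000011111111)·(0101011111100100000100101011101) mod 2 = 0+0+0+0+0+0+0+1+1+1+1+0+0+1+0+0+0+0+0+0+0+0+0+0+1+0+1+1+1+0+1 mod 2 = 0
  s[4] = (0000000000000001111111111111111)·(0101011111100100000100101011101) mod 2 = 0+0+0+0+0+0+0+0+0+0+0+0+0+0+0+0+0+0+0+1+0+0+1+0+1+0+1+1+1+0+1 mod 2 = 1
Syndrome = 01101
Column 22 of H equals this syndrome → error at bit 22 (1-indexed).
Flip bit 22: 0101011111100100000100101011101 → 0101011111100100000101101011101
Extract data bits at positions {3,5,6,7,9,10,11,12,13,14,15,17,18,19,20,21,22,23,24,25,26,27,28,29,30,31}: 00111110010000101101011101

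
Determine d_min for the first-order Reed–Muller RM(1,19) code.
d_min = 262144 (RM(1,19) has length 524288 and minimum distance 2^(m−1) = 262144).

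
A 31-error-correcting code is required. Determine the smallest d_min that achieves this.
Correcting t errors requires d_min ≥ 2t + 1 = 2·31 + 1 = 63.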